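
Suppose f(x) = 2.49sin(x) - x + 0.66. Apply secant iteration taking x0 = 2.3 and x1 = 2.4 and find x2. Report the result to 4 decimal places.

f(2.3) = 0.216806, f(2.4) = -0.058097
x2 = 2.400000 − (-0.058097)·(2.400000 − 2.300000) / (-0.058097 − 0.216806) = 2.400000 − (-0.005810)/(-0.274903) = 2.378866

2.3789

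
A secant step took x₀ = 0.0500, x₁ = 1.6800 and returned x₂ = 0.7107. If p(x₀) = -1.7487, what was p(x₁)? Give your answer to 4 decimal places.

The secant line through (0.0500, -1.7487) and (1.6800, p(x₁)) crosses zero at x₂ = 0.7107.
So (0.0500, -1.7487), (1.6800, p(x₁)), (0.7107, 0) are collinear:
p(x₁) = -1.7487 · (1.6800 − 0.7107) / (0.0500 − 0.7107) = -1.7487 · (0.969300)/(-0.660700) = 2.565483

2.5655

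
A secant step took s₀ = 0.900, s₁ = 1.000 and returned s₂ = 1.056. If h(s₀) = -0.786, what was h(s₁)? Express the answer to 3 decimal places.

The secant line through (0.900, -0.786) and (1.000, h(s₁)) crosses zero at s₂ = 1.056.
So (0.900, -0.786), (1.000, h(s₁)), (1.056, 0) are collinear:
h(s₁) = -0.786 · (1.000 − 1.056) / (0.900 − 1.056) = -0.786 · (-0.05600)/(-0.15600) = -0.28215

-0.282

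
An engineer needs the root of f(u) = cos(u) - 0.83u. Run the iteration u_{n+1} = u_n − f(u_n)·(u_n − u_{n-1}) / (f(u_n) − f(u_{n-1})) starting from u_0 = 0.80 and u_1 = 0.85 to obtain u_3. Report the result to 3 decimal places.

f(0.80) = 0.03271, f(0.85) = -0.04552
u_2 = 0.85000 − (-0.04552)·(0.85000 − 0.80000) / (-0.04552 − 0.03271) = 0.85000 − (-0.00228)/(-0.07822) = 0.82091
f(0.82091) = 0.00021
u_3 = 0.82091 − 0.00021·(0.82091 − 0.85000) / (0.00021 − (-0.04552)) = 0.82091 − (-0.00001)/(0.04572) = 0.82104

0.821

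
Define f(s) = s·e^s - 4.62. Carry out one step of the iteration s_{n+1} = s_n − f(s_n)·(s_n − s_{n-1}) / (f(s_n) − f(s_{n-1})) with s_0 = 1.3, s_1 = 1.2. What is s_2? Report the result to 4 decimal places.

1.2809

f(1.3) = 0.150086, f(1.2) = -0.635860
s_2 = 1.200000 − (-0.635860)·(1.200000 − 1.300000) / (-0.635860 − 0.150086) = 1.200000 − (0.063586)/(-0.785945) = 1.280904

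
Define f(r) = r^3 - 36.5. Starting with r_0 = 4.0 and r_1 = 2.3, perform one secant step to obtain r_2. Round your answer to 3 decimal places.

f(4.0) = 27.50000, f(2.3) = -24.33300
r_2 = 2.30000 − (-24.33300)·(2.30000 − 4.00000) / (-24.33300 − 27.50000) = 2.30000 − (41.36610)/(-51.83300) = 3.09806

3.098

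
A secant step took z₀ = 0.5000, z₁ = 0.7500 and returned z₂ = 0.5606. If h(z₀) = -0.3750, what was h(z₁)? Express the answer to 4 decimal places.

The secant line through (0.5000, -0.3750) and (0.7500, h(z₁)) crosses zero at z₂ = 0.5606.
So (0.5000, -0.3750), (0.7500, h(z₁)), (0.5606, 0) are collinear:
h(z₁) = -0.3750 · (0.7500 − 0.5606) / (0.5000 − 0.5606) = -0.3750 · (0.189400)/(-0.060600) = 1.172030

1.1720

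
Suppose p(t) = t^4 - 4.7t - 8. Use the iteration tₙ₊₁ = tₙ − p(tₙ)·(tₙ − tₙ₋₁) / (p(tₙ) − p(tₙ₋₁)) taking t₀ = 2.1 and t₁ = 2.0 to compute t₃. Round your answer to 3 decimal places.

p(2.1) = 1.57810, p(2.0) = -1.40000
t₂ = 2.00000 − (-1.40000)·(2.00000 − 2.10000) / (-1.40000 − 1.57810) = 2.00000 − (0.14000)/(-2.97810) = 2.04701
p(2.04701) = -0.06276
t₃ = 2.04701 − (-0.06276)·(2.04701 − 2.00000) / (-0.06276 − (-1.40000)) = 2.04701 − (-0.00295)/(1.33724) = 2.04922

2.049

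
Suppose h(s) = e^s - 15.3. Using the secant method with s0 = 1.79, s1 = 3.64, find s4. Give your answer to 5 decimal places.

h(1.79) = -9.3105475, h(3.64) = 22.7918367
s2 = 3.6400000 − 22.7918367·(3.6400000 − 1.7900000) / (22.7918367 − (-9.3105475)) = 3.6400000 − (42.1648979)/(32.1023843) = 2.3265493
h(2.3265493) = -5.0574631
s3 = 2.3265493 − (-5.0574631)·(2.3265493 − 3.6400000) / (-5.0574631 − 22.7918367) = 2.3265493 − (6.6427282)/(-27.8492998) = 2.5650734
h(2.5650734) = -2.2983873
s4 = 2.5650734 − (-2.2983873)·(2.5650734 − 2.3265493) / (-2.2983873 − (-5.0574631)) = 2.5650734 − (-0.5482207)/(2.7590758) = 2.7637706

2.76377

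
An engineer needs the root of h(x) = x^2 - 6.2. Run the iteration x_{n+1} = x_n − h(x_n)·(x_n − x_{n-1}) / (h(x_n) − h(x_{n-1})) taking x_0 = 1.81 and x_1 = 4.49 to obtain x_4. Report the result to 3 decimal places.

2.493

h(1.81) = -2.92390, h(4.49) = 13.96010
x_2 = 4.49000 − 13.96010·(4.49000 − 1.81000) / (13.96010 − (-2.92390)) = 4.49000 − (37.41307)/(16.88400) = 2.27411
h(2.27411) = -1.02842
x_3 = 2.27411 − (-1.02842)·(2.27411 − 4.49000) / (-1.02842 − 13.96010) = 2.27411 − (2.27886)/(-14.98852) = 2.42615
h(2.42615) = -0.31379
x_4 = 2.42615 − (-0.31379)·(2.42615 − 2.27411) / (-0.31379 − (-1.02842)) = 2.42615 − (-0.04771)/(0.71463) = 2.49291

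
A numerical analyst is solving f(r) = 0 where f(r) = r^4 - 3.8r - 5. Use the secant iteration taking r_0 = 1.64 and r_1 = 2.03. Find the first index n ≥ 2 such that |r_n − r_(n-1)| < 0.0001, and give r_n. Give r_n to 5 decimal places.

f(1.64) = -3.9980518, f(2.03) = 4.2678168
r_2 = 2.0300000 − 4.2678168·(0.3900000)/(8.2658686) = 1.8286360;  |Δ| = 0.2013640
f(1.8286360) = -0.7670857
r_3 = 1.8286360 − (-0.7670857)·(-0.2013640)/(-5.0349025) = 1.8593145;  |Δ| = 0.0306785
f(1.8593145) = -0.1141971
r_4 = 1.8593145 − (-0.1141971)·(0.0306785)/(0.6528886) = 1.8646805;  |Δ| = 0.0053660
f(1.8646805) = 0.0039756
r_5 = 1.8646805 − 0.0039756·(0.0053660)/(0.1181728) = 1.8645000;  |Δ| = 0.0001805
f(1.8645000) = -0.0000195
r_6 = 1.8645000 − (-0.0000195)·(-0.0001805)/(-0.0039951) = 1.8645009;  |Δ| = 0.0000009
|r_6 − r_5| = 0.0000009 < 0.0001

n = 6, r_n = 1.86450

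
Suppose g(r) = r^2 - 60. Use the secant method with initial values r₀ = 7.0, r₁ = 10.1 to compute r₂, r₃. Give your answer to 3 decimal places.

7.643, 7.732

g(7.0) = -11.00000, g(10.1) = 42.01000
r₂ = 10.10000 − 42.01000·(10.10000 − 7.00000) / (42.01000 − (-11.00000)) = 10.10000 − (130.23100)/(53.01000) = 7.64327
g(7.64327) = -1.58035
r₃ = 7.64327 − (-1.58035)·(7.64327 − 10.10000) / (-1.58035 − 42.01000) = 7.64327 − (3.88248)/(-43.59035) = 7.73234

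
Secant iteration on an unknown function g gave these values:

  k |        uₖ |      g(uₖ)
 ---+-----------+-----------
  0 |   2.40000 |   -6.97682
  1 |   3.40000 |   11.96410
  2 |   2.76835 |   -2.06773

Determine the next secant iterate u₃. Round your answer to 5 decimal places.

u₃ = 2.76835 − (-2.06773)·(2.76835 − 3.40000) / (-2.06773 − 11.96410)
   = 2.76835 − (1.3060817)/(-14.0318300) = 2.8614299

2.86143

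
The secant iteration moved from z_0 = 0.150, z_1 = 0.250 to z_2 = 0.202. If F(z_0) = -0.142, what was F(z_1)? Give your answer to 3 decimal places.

The secant line through (0.150, -0.142) and (0.250, F(z_1)) crosses zero at z_2 = 0.202.
So (0.150, -0.142), (0.250, F(z_1)), (0.202, 0) are collinear:
F(z_1) = -0.142 · (0.250 − 0.202) / (0.150 − 0.202) = -0.142 · (0.04800)/(-0.05200) = 0.13108

0.131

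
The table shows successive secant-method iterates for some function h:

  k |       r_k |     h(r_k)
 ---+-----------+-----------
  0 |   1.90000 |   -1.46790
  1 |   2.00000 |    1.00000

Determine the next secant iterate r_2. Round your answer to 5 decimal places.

r_2 = 2.00000 − 1.00000·(2.00000 − 1.90000) / (1.00000 − (-1.46790))
   = 2.00000 − (0.1000000)/(2.4679000) = 1.9594797

1.95948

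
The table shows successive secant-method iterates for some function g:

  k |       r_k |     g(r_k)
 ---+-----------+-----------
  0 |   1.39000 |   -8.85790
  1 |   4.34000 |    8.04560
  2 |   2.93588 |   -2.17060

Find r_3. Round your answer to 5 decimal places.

r_3 = 2.93588 − (-2.17060)·(2.93588 − 4.34000) / (-2.17060 − 8.04560)
   = 2.93588 − (3.0477829)/(-10.2162000) = 3.2342084

3.23421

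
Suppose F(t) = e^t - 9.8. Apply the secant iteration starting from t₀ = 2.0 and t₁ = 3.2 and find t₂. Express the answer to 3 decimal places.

2.169

F(2.0) = -2.41094, F(3.2) = 14.73253
t₂ = 3.20000 − 14.73253·(3.20000 − 2.00000) / (14.73253 − (-2.41094)) = 3.20000 − (17.67904)/(17.14347) = 2.16876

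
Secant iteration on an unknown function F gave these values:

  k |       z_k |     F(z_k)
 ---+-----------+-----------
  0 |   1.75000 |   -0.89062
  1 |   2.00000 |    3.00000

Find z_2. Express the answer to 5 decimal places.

1.80723

z_2 = 2.00000 − 3.00000·(2.00000 − 1.75000) / (3.00000 − (-0.89062))
   = 2.00000 − (0.7500000)/(3.8906200) = 1.8072287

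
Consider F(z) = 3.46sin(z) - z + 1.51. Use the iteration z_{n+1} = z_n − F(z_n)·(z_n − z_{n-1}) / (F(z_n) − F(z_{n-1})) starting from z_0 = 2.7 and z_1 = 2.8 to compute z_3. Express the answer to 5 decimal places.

F(2.7) = 0.2887344, F(2.8) = -0.1309410
z_2 = 2.8000000 − (-0.1309410)·(2.8000000 − 2.7000000) / (-0.1309410 − 0.2887344) = 2.8000000 − (-0.0130941)/(-0.4196754) = 2.7687995
F(2.7687995) = 0.0013955
z_3 = 2.7687995 − 0.0013955·(2.7687995 − 2.8000000) / (0.0013955 − (-0.1309410)) = 2.7687995 − (-0.0000435)/(0.1323365) = 2.7691285

2.76913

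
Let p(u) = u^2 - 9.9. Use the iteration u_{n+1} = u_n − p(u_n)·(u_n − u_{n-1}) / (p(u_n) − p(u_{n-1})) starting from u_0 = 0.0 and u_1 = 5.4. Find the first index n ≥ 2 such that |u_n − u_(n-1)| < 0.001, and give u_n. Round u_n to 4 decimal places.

p(0.0) = -9.900000, p(5.4) = 19.260000
u_2 = 5.400000 − 19.260000·(5.400000)/(29.160000) = 1.833333;  |Δ| = 3.566667
p(1.833333) = -6.538889
u_3 = 1.833333 − (-6.538889)·(-3.566667)/(-25.798889) = 2.737327;  |Δ| = 0.903994
p(2.737327) = -2.407040
u_4 = 2.737327 − (-2.407040)·(0.903994)/(4.131849) = 3.263956;  |Δ| = 0.526628
p(3.263956) = 0.753406
u_5 = 3.263956 − 0.753406·(0.526628)/(3.160446) = 3.138415;  |Δ| = 0.125541
p(3.138415) = -0.050353
u_6 = 3.138415 − (-0.050353)·(-0.125541)/(-0.803759) = 3.146279;  |Δ| = 0.007865
p(3.146279) = -0.000925
u_7 = 3.146279 − (-0.000925)·(0.007865)/(0.049427) = 3.146427;  |Δ| = 0.000147
|u_7 − u_6| = 0.000147 < 0.001

n = 7, u_n = 3.1464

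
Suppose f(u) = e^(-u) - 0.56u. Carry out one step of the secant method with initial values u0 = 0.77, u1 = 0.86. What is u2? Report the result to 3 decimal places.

f(0.77) = 0.03181, f(0.86) = -0.05844
u2 = 0.86000 − (-0.05844)·(0.86000 − 0.77000) / (-0.05844 − 0.03181) = 0.86000 − (-0.00526)/(-0.09025) = 0.80172

0.802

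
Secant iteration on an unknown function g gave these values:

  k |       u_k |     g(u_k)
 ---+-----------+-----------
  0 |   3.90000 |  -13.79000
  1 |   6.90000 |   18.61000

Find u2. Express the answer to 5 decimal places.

5.17685

u2 = 6.90000 − 18.61000·(6.90000 − 3.90000) / (18.61000 − (-13.79000))
   = 6.90000 − (55.8300000)/(32.4000000) = 5.1768519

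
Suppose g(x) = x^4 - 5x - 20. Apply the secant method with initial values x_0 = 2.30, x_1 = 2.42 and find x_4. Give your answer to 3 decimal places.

2.376

g(2.30) = -3.51590, g(2.42) = 2.19742
x_2 = 2.42000 − 2.19742·(2.42000 − 2.30000) / (2.19742 − (-3.51590)) = 2.42000 − (0.26369)/(5.71332) = 2.37385
g(2.37385) = -0.11435
x_3 = 2.37385 − (-0.11435)·(2.37385 − 2.42000) / (-0.11435 − 2.19742) = 2.37385 − (0.00528)/(-2.31178) = 2.37613
g(2.37613) = -0.00343
x_4 = 2.37613 − (-0.00343)·(2.37613 − 2.37385) / (-0.00343 − (-0.11435)) = 2.37613 − (-0.00001)/(0.11092) = 2.37620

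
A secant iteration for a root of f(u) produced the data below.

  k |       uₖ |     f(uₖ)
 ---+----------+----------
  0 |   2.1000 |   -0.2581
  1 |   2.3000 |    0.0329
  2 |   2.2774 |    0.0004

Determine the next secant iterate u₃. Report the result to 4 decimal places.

2.2771

u₃ = 2.2774 − 0.0004·(2.2774 − 2.3000) / (0.0004 − 0.0329)
   = 2.2774 − (-0.000009)/(-0.032500) = 2.277122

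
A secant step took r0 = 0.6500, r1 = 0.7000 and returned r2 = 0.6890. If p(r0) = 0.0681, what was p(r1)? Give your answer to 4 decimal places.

-0.0192

The secant line through (0.6500, 0.0681) and (0.7000, p(r1)) crosses zero at r2 = 0.6890.
So (0.6500, 0.0681), (0.7000, p(r1)), (0.6890, 0) are collinear:
p(r1) = 0.0681 · (0.7000 − 0.6890) / (0.6500 − 0.6890) = 0.0681 · (0.011000)/(-0.039000) = -0.019208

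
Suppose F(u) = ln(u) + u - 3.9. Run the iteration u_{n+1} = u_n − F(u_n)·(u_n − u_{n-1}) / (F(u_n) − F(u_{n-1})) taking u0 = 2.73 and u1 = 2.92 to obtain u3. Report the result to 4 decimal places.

F(2.73) = -0.165698, F(2.92) = 0.091584
u2 = 2.920000 − 0.091584·(2.920000 − 2.730000) / (0.091584 − (-0.165698)) = 2.920000 − (0.017401)/(0.257282) = 2.852366
F(2.852366) = 0.000515
u3 = 2.852366 − 0.000515·(2.852366 − 2.920000) / (0.000515 − 0.091584) = 2.852366 − (-0.000035)/(-0.091068) = 2.851984

2.8520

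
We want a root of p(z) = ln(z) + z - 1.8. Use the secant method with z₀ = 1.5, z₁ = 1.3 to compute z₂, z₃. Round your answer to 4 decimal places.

1.4385, 1.4373

p(1.5) = 0.105465, p(1.3) = -0.237636
z₂ = 1.300000 − (-0.237636)·(1.300000 − 1.500000) / (-0.237636 − 0.105465) = 1.300000 − (0.047527)/(-0.343101) = 1.438522
p(1.438522) = 0.002139
z₃ = 1.438522 − 0.002139·(1.438522 − 1.300000) / (0.002139 − (-0.237636)) = 1.438522 − (0.000296)/(0.239775) = 1.437287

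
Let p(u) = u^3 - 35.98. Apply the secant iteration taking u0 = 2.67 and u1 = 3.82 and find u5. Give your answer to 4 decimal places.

3.3013

p(2.67) = -16.945837, p(3.82) = 19.762968
u2 = 3.820000 − 19.762968·(3.820000 − 2.670000) / (19.762968 − (-16.945837)) = 3.820000 − (22.727413)/(36.708805) = 3.200873
p(3.200873) = -3.185175
u3 = 3.200873 − (-3.185175)·(3.200873 − 3.820000) / (-3.185175 − 19.762968) = 3.200873 − (1.972028)/(-22.948143) = 3.286807
p(3.286807) = -0.472292
u4 = 3.286807 − (-0.472292)·(3.286807 − 3.200873) / (-0.472292 − (-3.185175)) = 3.286807 − (-0.040586)/(2.712883) = 3.301768
p(3.301768) = 0.014776
u5 = 3.301768 − 0.014776·(3.301768 − 3.286807) / (0.014776 − (-0.472292)) = 3.301768 − (0.000221)/(0.487069) = 3.301314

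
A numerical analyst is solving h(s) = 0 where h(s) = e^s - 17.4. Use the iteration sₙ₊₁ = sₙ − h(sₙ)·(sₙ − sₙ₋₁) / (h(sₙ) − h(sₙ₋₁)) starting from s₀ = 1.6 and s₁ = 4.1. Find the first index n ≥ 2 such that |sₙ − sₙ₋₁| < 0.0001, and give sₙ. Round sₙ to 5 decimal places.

h(1.6) = -12.4469676, h(4.1) = 42.9402876
s₂ = 4.1000000 − 42.9402876·(2.5000000)/(55.3872552) = 2.1618155;  |Δ| = 1.9381845
h(2.1618155) = -8.7131055
s₃ = 2.1618155 − (-8.7131055)·(-1.9381845)/(-51.6533931) = 2.4887564;  |Δ| = 0.3269409
h(2.4887564) = -5.3537141
s₄ = 2.4887564 − (-5.3537141)·(0.3269409)/(3.3593915) = 3.0097877;  |Δ| = 0.5210313
h(3.0097877) = 2.8830926
s₅ = 3.0097877 − 2.8830926·(0.5210313)/(8.2368067) = 2.8274134;  |Δ| = 0.1823742
h(2.8274134) = -0.4983134
s₆ = 2.8274134 − (-0.4983134)·(-0.1823742)/(-3.3814060) = 2.8542897;  |Δ| = 0.0268763
h(2.8542897) = -0.0379000
s₇ = 2.8542897 − (-0.0379000)·(0.0268763)/(0.4604134) = 2.8565021;  |Δ| = 0.0022124
h(2.8565021) = 0.0005541
s₈ = 2.8565021 − 0.0005541·(0.0022124)/(0.0384541) = 2.8564702;  |Δ| = 0.0000319
|s₈ − s₇| = 0.0000319 < 0.0001

n = 8, sₙ = 2.85647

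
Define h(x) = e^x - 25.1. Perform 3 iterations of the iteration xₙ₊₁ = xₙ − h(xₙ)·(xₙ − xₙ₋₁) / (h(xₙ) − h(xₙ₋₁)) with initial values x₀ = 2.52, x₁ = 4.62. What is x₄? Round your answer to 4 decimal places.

3.2739

h(2.52) = -12.671403, h(4.62) = 76.394032
x₂ = 4.620000 − 76.394032·(4.620000 − 2.520000) / (76.394032 − (-12.671403)) = 4.620000 − (160.427467)/(89.065435) = 2.818769
h(2.818769) = -8.343797
x₃ = 2.818769 − (-8.343797)·(2.818769 − 4.620000) / (-8.343797 − 76.394032) = 2.818769 − (15.029110)/(-84.737829) = 2.996129
h(2.996129) = -5.092072
x₄ = 2.996129 − (-5.092072)·(2.996129 − 2.818769) / (-5.092072 − (-8.343797)) = 2.996129 − (-0.903130)/(3.251726) = 3.273867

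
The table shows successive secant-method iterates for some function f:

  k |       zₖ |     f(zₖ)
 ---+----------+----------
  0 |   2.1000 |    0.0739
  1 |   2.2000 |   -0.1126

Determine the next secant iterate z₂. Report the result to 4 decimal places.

z₂ = 2.2000 − (-0.1126)·(2.2000 − 2.1000) / (-0.1126 − 0.0739)
   = 2.2000 − (-0.011260)/(-0.186500) = 2.139625

2.1396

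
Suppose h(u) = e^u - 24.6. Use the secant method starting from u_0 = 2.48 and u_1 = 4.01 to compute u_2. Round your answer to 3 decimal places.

h(2.48) = -12.65874, h(4.01) = 30.54687
u_2 = 4.01000 − 30.54687·(4.01000 − 2.48000) / (30.54687 − (-12.65874)) = 4.01000 − (46.73671)/(43.20561) = 2.92827

2.928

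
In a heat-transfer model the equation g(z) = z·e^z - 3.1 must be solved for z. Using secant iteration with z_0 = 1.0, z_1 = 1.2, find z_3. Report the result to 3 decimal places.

g(1.0) = -0.38172, g(1.2) = 0.88414
z_2 = 1.20000 − 0.88414·(1.20000 − 1.00000) / (0.88414 − (-0.38172)) = 1.20000 − (0.17683)/(1.26586) = 1.06031
g(1.06031) = -0.03860
z_3 = 1.06031 − (-0.03860)·(1.06031 − 1.20000) / (-0.03860 − 0.88414) = 1.06031 − (0.00539)/(-0.92274) = 1.06615

1.066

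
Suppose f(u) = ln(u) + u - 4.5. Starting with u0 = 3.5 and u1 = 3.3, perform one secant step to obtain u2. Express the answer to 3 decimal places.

f(3.5) = 0.25276, f(3.3) = -0.00608
u2 = 3.30000 − (-0.00608)·(3.30000 − 3.50000) / (-0.00608 − 0.25276) = 3.30000 − (0.00122)/(-0.25884) = 3.30470

3.305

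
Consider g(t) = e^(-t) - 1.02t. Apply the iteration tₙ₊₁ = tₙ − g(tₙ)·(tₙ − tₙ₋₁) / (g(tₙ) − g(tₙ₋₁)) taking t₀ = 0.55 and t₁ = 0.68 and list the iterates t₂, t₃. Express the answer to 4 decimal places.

0.5602, 0.5600

g(0.55) = 0.015950, g(0.68) = -0.186983
t₂ = 0.680000 − (-0.186983)·(0.680000 − 0.550000) / (-0.186983 − 0.015950) = 0.680000 − (-0.024308)/(-0.202933) = 0.560218
g(0.560218) = -0.000337
t₃ = 0.560218 − (-0.000337)·(0.560218 − 0.680000) / (-0.000337 − (-0.186983)) = 0.560218 − (0.000040)/(0.186646) = 0.560001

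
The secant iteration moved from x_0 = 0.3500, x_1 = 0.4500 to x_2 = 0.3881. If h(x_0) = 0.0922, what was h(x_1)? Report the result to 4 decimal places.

The secant line through (0.3500, 0.0922) and (0.4500, h(x_1)) crosses zero at x_2 = 0.3881.
So (0.3500, 0.0922), (0.4500, h(x_1)), (0.3881, 0) are collinear:
h(x_1) = 0.0922 · (0.4500 − 0.3881) / (0.3500 − 0.3881) = 0.0922 · (0.061900)/(-0.038100) = -0.149795

-0.1498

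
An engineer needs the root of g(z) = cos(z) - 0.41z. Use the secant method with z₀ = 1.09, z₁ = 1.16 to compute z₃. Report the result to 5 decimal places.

g(1.09) = 0.0155854, g(1.16) = -0.0762605
z₂ = 1.1600000 − (-0.0762605)·(1.1600000 − 1.0900000) / (-0.0762605 − 0.0155854) = 1.1600000 − (-0.0053382)/(-0.0918458) = 1.1018783
g(1.1018783) = 0.0001512
z₃ = 1.1018783 − 0.0001512·(1.1018783 − 1.1600000) / (0.0001512 − (-0.0762605)) = 1.1018783 − (-0.0000088)/(0.0764117) = 1.1019934

1.10199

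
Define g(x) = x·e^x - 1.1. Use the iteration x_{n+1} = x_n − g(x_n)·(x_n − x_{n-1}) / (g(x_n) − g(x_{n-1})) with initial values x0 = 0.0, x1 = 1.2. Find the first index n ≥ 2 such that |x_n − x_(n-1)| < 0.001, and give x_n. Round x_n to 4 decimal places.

n = 7, x_n = 0.6023

g(0.0) = -1.100000, g(1.2) = 2.884140
x2 = 1.200000 − 2.884140·(1.200000)/(3.984140) = 0.331314;  |Δ| = 0.868686
g(0.331314) = -0.638548
x3 = 0.331314 − (-0.638548)·(-0.868686)/(-3.522688) = 0.488778;  |Δ| = 0.157464
g(0.488778) = -0.303134
x4 = 0.488778 − (-0.303134)·(0.157464)/(0.335413) = 0.631088;  |Δ| = 0.142311
g(0.631088) = 0.086229
x5 = 0.631088 − 0.086229·(0.142311)/(0.389363) = 0.599572;  |Δ| = 0.031516
g(0.599572) = -0.007975
x6 = 0.599572 − (-0.007975)·(-0.031516)/(-0.094204) = 0.602240;  |Δ| = 0.002668
g(0.602240) = -0.000185
x7 = 0.602240 − (-0.000185)·(0.002668)/(0.007790) = 0.602304;  |Δ| = 0.000063
|x7 − x6| = 0.000063 < 0.001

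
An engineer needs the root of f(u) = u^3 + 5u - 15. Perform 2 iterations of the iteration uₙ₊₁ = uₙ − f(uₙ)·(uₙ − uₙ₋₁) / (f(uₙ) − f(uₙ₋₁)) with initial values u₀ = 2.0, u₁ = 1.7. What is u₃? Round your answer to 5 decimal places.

1.81168

f(2.0) = 3.0000000, f(1.7) = -1.5870000
u₂ = 1.7000000 − (-1.5870000)·(1.7000000 − 2.0000000) / (-1.5870000 − 3.0000000) = 1.7000000 − (0.4761000)/(-4.5870000) = 1.8037933
f(1.8037933) = -0.1120844
u₃ = 1.8037933 − (-0.1120844)·(1.8037933 − 1.7000000) / (-0.1120844 − (-1.5870000)) = 1.8037933 − (-0.0116336)/(1.4749156) = 1.8116810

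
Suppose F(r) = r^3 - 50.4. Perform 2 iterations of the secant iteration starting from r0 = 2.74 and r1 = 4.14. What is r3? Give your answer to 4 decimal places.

F(2.74) = -29.829176, F(4.14) = 20.557944
r2 = 4.140000 − 20.557944·(4.140000 − 2.740000) / (20.557944 − (-29.829176)) = 4.140000 − (28.781122)/(50.387120) = 3.568800
F(3.568800) = -4.946572
r3 = 3.568800 − (-4.946572)·(3.568800 − 4.140000) / (-4.946572 − 20.557944) = 3.568800 − (2.825482)/(-25.504516) = 3.679584

3.6796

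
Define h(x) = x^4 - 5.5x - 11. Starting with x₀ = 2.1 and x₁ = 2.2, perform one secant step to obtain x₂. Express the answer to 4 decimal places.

h(2.1) = -3.101900, h(2.2) = 0.325600
x₂ = 2.200000 − 0.325600·(2.200000 − 2.100000) / (0.325600 − (-3.101900)) = 2.200000 − (0.032560)/(3.427500) = 2.190500

2.1905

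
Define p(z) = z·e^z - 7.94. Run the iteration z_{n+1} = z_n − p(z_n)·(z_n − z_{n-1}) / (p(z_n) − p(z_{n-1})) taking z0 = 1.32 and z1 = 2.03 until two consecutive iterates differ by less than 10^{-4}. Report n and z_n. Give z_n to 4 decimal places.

n = 6, z_n = 1.6012

p(1.32) = -2.998684, p(2.03) = 7.516595
z2 = 2.030000 − 7.516595·(0.710000)/(10.515279) = 1.522474;  |Δ| = 0.507526
p(1.522474) = -0.961669
z3 = 1.522474 − (-0.961669)·(-0.507526)/(-8.478264) = 1.580041;  |Δ| = 0.057567
p(1.580041) = -0.268656
z4 = 1.580041 − (-0.268656)·(0.057567)/(0.693012) = 1.602358;  |Δ| = 0.022317
p(1.602358) = 0.015266
z5 = 1.602358 − 0.015266·(0.022317)/(0.283922) = 1.601158;  |Δ| = 0.001200
p(1.601158) = -0.000224
z6 = 1.601158 − (-0.000224)·(-0.001200)/(-0.015490) = 1.601175;  |Δ| = 0.000017
|z6 − z5| = 0.000017 < 10^{-4}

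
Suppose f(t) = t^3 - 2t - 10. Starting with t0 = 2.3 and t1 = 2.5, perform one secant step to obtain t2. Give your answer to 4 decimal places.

2.4591

f(2.3) = -2.433000, f(2.5) = 0.625000
t2 = 2.500000 − 0.625000·(2.500000 − 2.300000) / (0.625000 − (-2.433000)) = 2.500000 − (0.125000)/(3.058000) = 2.459124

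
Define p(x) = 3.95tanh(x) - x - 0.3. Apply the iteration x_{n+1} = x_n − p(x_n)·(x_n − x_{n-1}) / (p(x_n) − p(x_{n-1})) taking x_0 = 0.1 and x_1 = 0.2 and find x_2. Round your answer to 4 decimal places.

0.1022

p(0.1) = -0.006311, p(0.2) = 0.279633
x_2 = 0.200000 − 0.279633·(0.200000 − 0.100000) / (0.279633 − (-0.006311)) = 0.200000 − (0.027963)/(0.285944) = 0.102207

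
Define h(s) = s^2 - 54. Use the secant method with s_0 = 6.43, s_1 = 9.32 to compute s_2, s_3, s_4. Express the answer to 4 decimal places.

h(6.43) = -12.655100, h(9.32) = 32.862400
s_2 = 9.320000 − 32.862400·(9.320000 − 6.430000) / (32.862400 − (-12.655100)) = 9.320000 − (94.972336)/(45.517500) = 7.233498
h(7.233498) = -1.676501
s_3 = 7.233498 − (-1.676501)·(7.233498 − 9.320000) / (-1.676501 − 32.862400) = 7.233498 − (3.498021)/(-34.538901) = 7.334776
h(7.334776) = -0.201059
s_4 = 7.334776 − (-0.201059)·(7.334776 − 7.233498) / (-0.201059 − (-1.676501)) = 7.334776 − (-0.020363)/(1.475442) = 7.348577

7.2335, 7.3348, 7.3486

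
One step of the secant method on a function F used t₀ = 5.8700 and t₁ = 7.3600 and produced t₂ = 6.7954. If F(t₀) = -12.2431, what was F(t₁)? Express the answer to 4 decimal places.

7.4697

The secant line through (5.8700, -12.2431) and (7.3600, F(t₁)) crosses zero at t₂ = 6.7954.
So (5.8700, -12.2431), (7.3600, F(t₁)), (6.7954, 0) are collinear:
F(t₁) = -12.2431 · (7.3600 − 6.7954) / (5.8700 − 6.7954) = -12.2431 · (0.564600)/(-0.925400) = 7.469693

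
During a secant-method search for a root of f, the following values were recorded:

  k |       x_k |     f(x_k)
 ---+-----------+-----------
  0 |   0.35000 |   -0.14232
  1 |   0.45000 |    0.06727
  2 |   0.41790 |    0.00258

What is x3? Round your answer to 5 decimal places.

x3 = 0.41790 − 0.00258·(0.41790 − 0.45000) / (0.00258 − 0.06727)
   = 0.41790 − (-0.0000828)/(-0.0646900) = 0.4166198

0.41662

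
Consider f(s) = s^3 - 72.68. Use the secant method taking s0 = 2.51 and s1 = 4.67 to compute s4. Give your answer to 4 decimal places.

4.1748

f(2.51) = -56.866749, f(4.67) = 29.167563
s2 = 4.670000 − 29.167563·(4.670000 − 2.510000) / (29.167563 − (-56.866749)) = 4.670000 − (63.001936)/(86.034312) = 3.937712
f(3.937712) = -11.623531
s3 = 3.937712 − (-11.623531)·(3.937712 − 4.670000) / (-11.623531 − 29.167563) = 3.937712 − (8.511778)/(-40.791094) = 4.146379
f(4.146379) = -1.393546
s4 = 4.146379 − (-1.393546)·(4.146379 − 3.937712) / (-1.393546 − (-11.623531)) = 4.146379 − (-0.290788)/(10.229984) = 4.174804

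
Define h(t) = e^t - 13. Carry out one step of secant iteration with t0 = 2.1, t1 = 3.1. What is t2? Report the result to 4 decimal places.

h(2.1) = -4.833830, h(3.1) = 9.197951
t2 = 3.100000 − 9.197951·(3.100000 − 2.100000) / (9.197951 − (-4.833830)) = 3.100000 − (9.197951)/(14.031781) = 2.444492

2.4445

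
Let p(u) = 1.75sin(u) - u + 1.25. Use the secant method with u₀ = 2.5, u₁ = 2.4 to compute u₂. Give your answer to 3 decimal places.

2.414

p(2.5) = -0.20267, p(2.4) = 0.03206
u₂ = 2.40000 − 0.03206·(2.40000 − 2.50000) / (0.03206 − (-0.20267)) = 2.40000 − (-0.00321)/(0.23473) = 2.41366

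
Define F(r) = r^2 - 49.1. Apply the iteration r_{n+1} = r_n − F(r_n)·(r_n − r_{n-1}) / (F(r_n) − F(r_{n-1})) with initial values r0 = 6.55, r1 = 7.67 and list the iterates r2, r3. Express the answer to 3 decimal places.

F(6.55) = -6.19750, F(7.67) = 9.72890
r2 = 7.67000 − 9.72890·(7.67000 − 6.55000) / (9.72890 − (-6.19750)) = 7.67000 − (10.89637)/(15.92640) = 6.98583
F(6.98583) = -0.29818
r3 = 6.98583 − (-0.29818)·(6.98583 − 7.67000) / (-0.29818 − 9.72890) = 6.98583 − (0.20401)/(-10.02708) = 7.00618

6.986, 7.006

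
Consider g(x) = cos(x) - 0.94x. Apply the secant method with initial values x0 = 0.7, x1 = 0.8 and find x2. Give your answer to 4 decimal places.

0.7659

g(0.7) = 0.106842, g(0.8) = -0.055293
x2 = 0.800000 − (-0.055293)·(0.800000 − 0.700000) / (-0.055293 − 0.106842) = 0.800000 − (-0.005529)/(-0.162135) = 0.765897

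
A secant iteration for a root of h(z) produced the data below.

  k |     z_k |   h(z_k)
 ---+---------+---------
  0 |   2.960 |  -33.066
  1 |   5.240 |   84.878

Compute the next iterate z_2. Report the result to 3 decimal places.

z_2 = 5.240 − 84.878·(5.240 − 2.960) / (84.878 − (-33.066))
   = 5.240 − (193.52184)/(117.94400) = 3.59921

3.599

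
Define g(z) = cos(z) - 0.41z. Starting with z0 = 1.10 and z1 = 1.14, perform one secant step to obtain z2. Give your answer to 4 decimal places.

g(1.10) = 0.002596, g(1.14) = -0.049805
z2 = 1.140000 − (-0.049805)·(1.140000 − 1.100000) / (-0.049805 − 0.002596) = 1.140000 − (-0.001992)/(-0.052402) = 1.101982

1.1020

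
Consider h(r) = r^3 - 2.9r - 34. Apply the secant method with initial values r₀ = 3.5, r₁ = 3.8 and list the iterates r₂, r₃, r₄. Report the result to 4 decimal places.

3.5344, 3.5370, 3.5372

h(3.5) = -1.275000, h(3.8) = 9.852000
r₂ = 3.800000 − 9.852000·(3.800000 − 3.500000) / (9.852000 − (-1.275000)) = 3.800000 − (2.955600)/(11.127000) = 3.534376
h(3.534376) = -0.098929
r₃ = 3.534376 − (-0.098929)·(3.534376 − 3.800000) / (-0.098929 − 9.852000) = 3.534376 − (0.026278)/(-9.950929) = 3.537017
h(3.537017) = -0.007550
r₄ = 3.537017 − (-0.007550)·(3.537017 − 3.534376) / (-0.007550 − (-0.098929)) = 3.537017 − (-0.000020)/(0.091379) = 3.537235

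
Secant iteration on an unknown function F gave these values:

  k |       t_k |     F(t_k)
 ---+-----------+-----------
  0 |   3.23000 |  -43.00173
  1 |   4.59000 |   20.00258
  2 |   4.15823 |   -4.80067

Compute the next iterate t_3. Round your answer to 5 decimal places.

4.24180

t_3 = 4.15823 − (-4.80067)·(4.15823 − 4.59000) / (-4.80067 − 20.00258)
   = 4.15823 − (2.0727853)/(-24.8032500) = 4.2417991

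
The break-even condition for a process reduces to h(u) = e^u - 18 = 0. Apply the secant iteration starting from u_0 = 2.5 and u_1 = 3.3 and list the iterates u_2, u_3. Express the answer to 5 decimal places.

2.81172, 2.87519

h(2.5) = -5.8175060, h(3.3) = 9.1126389
u_2 = 3.3000000 − 9.1126389·(3.3000000 − 2.5000000) / (9.1126389 − (-5.8175060)) = 3.3000000 − (7.2901111)/(14.9301450) = 2.8117187
h(2.8117187) = -1.3615104
u_3 = 2.8117187 − (-1.3615104)·(2.8117187 − 3.3000000) / (-1.3615104 − 9.1126389) = 2.8117187 − (0.6648001)/(-10.4741493) = 2.8751892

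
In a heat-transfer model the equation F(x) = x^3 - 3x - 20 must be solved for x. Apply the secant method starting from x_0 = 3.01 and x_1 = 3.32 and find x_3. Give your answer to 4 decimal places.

3.0804

F(3.01) = -1.759099, F(3.32) = 6.634368
x_2 = 3.320000 − 6.634368·(3.320000 − 3.010000) / (6.634368 − (-1.759099)) = 3.320000 − (2.056654)/(8.393467) = 3.074970
F(3.074970) = -0.149723
x_3 = 3.074970 − (-0.149723)·(3.074970 − 3.320000) / (-0.149723 − 6.634368) = 3.074970 − (0.036687)/(-6.784091) = 3.080377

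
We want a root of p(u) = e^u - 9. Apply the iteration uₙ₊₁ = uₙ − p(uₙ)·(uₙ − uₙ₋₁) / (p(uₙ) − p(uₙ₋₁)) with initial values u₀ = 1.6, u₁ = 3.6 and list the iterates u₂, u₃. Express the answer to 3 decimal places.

p(1.6) = -4.04697, p(3.6) = 27.59823
u₂ = 3.60000 − 27.59823·(3.60000 − 1.60000) / (27.59823 − (-4.04697)) = 3.60000 − (55.19647)/(31.64520) = 1.85577
p(1.85577) = -2.60337
u₃ = 1.85577 − (-2.60337)·(1.85577 − 3.60000) / (-2.60337 − 27.59823) = 1.85577 − (4.54087)/(-30.20160) = 2.00612

1.856, 2.006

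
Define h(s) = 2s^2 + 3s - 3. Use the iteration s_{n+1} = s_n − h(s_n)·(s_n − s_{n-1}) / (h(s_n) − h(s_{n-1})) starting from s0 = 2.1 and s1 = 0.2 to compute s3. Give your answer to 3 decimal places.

0.726

h(2.1) = 12.12000, h(0.2) = -2.32000
s2 = 0.20000 − (-2.32000)·(0.20000 − 2.10000) / (-2.32000 − 12.12000) = 0.20000 − (4.40800)/(-14.44000) = 0.50526
h(0.50526) = -0.97363
s3 = 0.50526 − (-0.97363)·(0.50526 − 0.20000) / (-0.97363 − (-2.32000)) = 0.50526 − (-0.29721)/(1.34637) = 0.72601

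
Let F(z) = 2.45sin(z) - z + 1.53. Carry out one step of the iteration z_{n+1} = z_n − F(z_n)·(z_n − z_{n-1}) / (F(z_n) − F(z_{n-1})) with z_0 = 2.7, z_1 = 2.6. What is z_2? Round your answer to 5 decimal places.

2.66109

F(2.7) = -0.1229193, F(2.6) = 0.1929784
z_2 = 2.6000000 − 0.1929784·(2.6000000 − 2.7000000) / (0.1929784 − (-0.1229193)) = 2.6000000 − (-0.0192978)/(0.3158977) = 2.6610889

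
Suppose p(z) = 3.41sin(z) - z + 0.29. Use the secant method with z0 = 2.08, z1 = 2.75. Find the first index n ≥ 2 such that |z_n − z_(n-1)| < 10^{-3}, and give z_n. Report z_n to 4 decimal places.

p(2.08) = 1.187383, p(2.75) = -1.158536
z2 = 2.750000 − (-1.158536)·(0.670000)/(-2.345919) = 2.419119;  |Δ| = 0.330881
p(2.419119) = 0.125716
z3 = 2.419119 − 0.125716·(-0.330881)/(1.284252) = 2.451509;  |Δ| = 0.032390
p(2.451509) = 0.009301
z4 = 2.451509 − 0.009301·(0.032390)/(-0.116415) = 2.454097;  |Δ| = 0.002588
p(2.454097) = -0.000099
z5 = 2.454097 − (-0.000099)·(0.002588)/(-0.009401) = 2.454070;  |Δ| = 0.000027
|z5 − z4| = 0.000027 < 10^{-3}

n = 5, z_n = 2.4541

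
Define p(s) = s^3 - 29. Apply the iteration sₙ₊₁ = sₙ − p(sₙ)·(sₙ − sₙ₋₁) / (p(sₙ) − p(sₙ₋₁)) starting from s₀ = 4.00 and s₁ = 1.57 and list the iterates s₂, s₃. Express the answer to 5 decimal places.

p(4.00) = 35.0000000, p(1.57) = -25.1301070
s₂ = 1.5700000 − (-25.1301070)·(1.5700000 − 4.0000000) / (-25.1301070 − 35.0000000) = 1.5700000 − (61.0661600)/(-60.1301070) = 2.5855671
p(2.5855671) = -11.7150769
s₃ = 2.5855671 − (-11.7150769)·(2.5855671 − 1.5700000) / (-11.7150769 − (-25.1301070)) = 2.5855671 − (-11.8974470)/(13.4150301) = 3.4724415

2.58557, 3.47244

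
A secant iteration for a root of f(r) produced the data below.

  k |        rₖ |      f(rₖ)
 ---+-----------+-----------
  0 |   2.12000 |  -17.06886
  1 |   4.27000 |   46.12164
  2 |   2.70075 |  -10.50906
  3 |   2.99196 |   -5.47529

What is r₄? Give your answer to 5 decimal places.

3.30871

r₄ = 2.99196 − (-5.47529)·(2.99196 − 2.70075) / (-5.47529 − (-10.50906))
   = 2.99196 − (-1.5944592)/(5.0337700) = 3.3087125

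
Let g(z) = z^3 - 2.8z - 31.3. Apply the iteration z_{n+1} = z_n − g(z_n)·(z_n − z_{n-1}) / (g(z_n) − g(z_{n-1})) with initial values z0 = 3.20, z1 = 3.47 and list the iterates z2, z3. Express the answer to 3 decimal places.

3.445, 3.447

g(3.20) = -7.49200, g(3.47) = 0.76592
z2 = 3.47000 − 0.76592·(3.47000 − 3.20000) / (0.76592 − (-7.49200)) = 3.47000 − (0.20680)/(8.25792) = 3.44496
g(3.44496) = -0.06205
z3 = 3.44496 − (-0.06205)·(3.44496 − 3.47000) / (-0.06205 − 0.76592) = 3.44496 − (0.00155)/(-0.82797) = 3.44683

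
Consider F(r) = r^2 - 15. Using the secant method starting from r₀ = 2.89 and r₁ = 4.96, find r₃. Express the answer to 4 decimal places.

3.8560

F(2.89) = -6.647900, F(4.96) = 9.601600
r₂ = 4.960000 − 9.601600·(4.960000 − 2.890000) / (9.601600 − (-6.647900)) = 4.960000 − (19.875312)/(16.249500) = 3.736866
F(3.736866) = -1.035831
r₃ = 3.736866 − (-1.035831)·(3.736866 − 4.960000) / (-1.035831 − 9.601600) = 3.736866 − (1.266959)/(-10.637431) = 3.855970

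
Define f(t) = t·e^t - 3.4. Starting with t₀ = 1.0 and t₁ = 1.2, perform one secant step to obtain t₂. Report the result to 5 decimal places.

1.10771

f(1.0) = -0.6817182, f(1.2) = 0.5841403
t₂ = 1.2000000 − 0.5841403·(1.2000000 − 1.0000000) / (0.5841403 − (-0.6817182)) = 1.2000000 − (0.1168281)/(1.2658585) = 1.1077084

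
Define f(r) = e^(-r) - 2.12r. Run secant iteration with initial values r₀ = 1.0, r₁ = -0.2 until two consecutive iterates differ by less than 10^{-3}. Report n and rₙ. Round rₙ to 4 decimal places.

f(1.0) = -1.752121, f(-0.2) = 1.645403
r₂ = -0.200000 − 1.645403·(-1.200000)/(3.397523) = 0.381154;  |Δ| = 0.581154
f(0.381154) = -0.124973
r₃ = 0.381154 − (-0.124973)·(0.581154)/(-1.770376) = 0.340129;  |Δ| = 0.041024
f(0.340129) = -0.009396
r₄ = 0.340129 − (-0.009396)·(-0.041024)/(0.115577) = 0.336794;  |Δ| = 0.003335
f(0.336794) = 0.000052
r₅ = 0.336794 − 0.000052·(-0.003335)/(0.009448) = 0.336813;  |Δ| = 0.000018
|r₅ − r₄| = 0.000018 < 10^{-3}

n = 5, rₙ = 0.3368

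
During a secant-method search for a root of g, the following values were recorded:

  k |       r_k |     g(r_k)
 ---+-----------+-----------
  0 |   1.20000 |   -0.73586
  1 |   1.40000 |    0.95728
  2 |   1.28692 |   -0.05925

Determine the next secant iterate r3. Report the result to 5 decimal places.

r3 = 1.28692 − (-0.05925)·(1.28692 − 1.40000) / (-0.05925 − 0.95728)
   = 1.28692 − (0.0067000)/(-1.0165300) = 1.2935110

1.29351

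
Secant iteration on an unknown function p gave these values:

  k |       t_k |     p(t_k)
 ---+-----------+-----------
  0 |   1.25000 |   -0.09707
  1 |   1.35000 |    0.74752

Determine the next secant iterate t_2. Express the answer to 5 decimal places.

1.26149

t_2 = 1.35000 − 0.74752·(1.35000 − 1.25000) / (0.74752 − (-0.09707))
   = 1.35000 − (0.0747520)/(0.8445900) = 1.2614932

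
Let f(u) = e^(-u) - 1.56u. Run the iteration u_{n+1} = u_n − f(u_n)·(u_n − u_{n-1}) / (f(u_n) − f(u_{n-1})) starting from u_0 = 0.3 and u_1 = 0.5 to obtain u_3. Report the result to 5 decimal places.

f(0.3) = 0.2728182, f(0.5) = -0.1734693
u_2 = 0.5000000 − (-0.1734693)·(0.5000000 − 0.3000000) / (-0.1734693 − 0.2728182) = 0.5000000 − (-0.0346939)/(-0.4462876) = 0.4222612
f(0.4222612) = -0.0031646
u_3 = 0.4222612 − (-0.0031646)·(0.4222612 − 0.5000000) / (-0.0031646 − (-0.1734693)) = 0.4222612 − (0.0002460)/(0.1703047) = 0.4208166

0.42082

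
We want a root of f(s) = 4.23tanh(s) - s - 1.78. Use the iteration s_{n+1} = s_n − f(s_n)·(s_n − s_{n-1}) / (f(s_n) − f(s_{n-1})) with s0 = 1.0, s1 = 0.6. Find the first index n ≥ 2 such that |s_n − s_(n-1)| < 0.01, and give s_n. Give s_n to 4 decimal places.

f(1.0) = 0.441543, f(0.6) = -0.108280
s2 = 0.600000 − (-0.108280)·(-0.400000)/(-0.549824) = 0.678775;  |Δ| = 0.078775
f(0.678775) = 0.039980
s3 = 0.678775 − 0.039980·(0.078775)/(0.148261) = 0.657532;  |Δ| = 0.021243
f(0.657532) = 0.001988
s4 = 0.657532 − 0.001988·(-0.021243)/(-0.037992) = 0.656421;  |Δ| = 0.001112
|s4 − s3| = 0.001112 < 0.01

n = 4, s_n = 0.6564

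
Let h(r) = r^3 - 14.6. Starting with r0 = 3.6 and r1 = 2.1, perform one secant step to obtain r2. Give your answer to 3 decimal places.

h(3.6) = 32.05600, h(2.1) = -5.33900
r2 = 2.10000 − (-5.33900)·(2.10000 − 3.60000) / (-5.33900 − 32.05600) = 2.10000 − (8.00850)/(-37.39500) = 2.31416

2.314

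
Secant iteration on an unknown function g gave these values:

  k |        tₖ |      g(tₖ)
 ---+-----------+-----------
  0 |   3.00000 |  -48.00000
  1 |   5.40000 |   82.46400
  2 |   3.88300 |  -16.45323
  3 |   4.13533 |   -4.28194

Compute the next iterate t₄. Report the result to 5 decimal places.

4.22410

t₄ = 4.13533 − (-4.28194)·(4.13533 − 3.88300) / (-4.28194 − (-16.45323))
   = 4.13533 − (-1.0804619)/(12.1712900) = 4.2241014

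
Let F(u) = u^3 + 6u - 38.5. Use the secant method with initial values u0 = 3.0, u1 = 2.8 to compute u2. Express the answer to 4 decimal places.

F(3.0) = 6.500000, F(2.8) = 0.252000
u2 = 2.800000 − 0.252000·(2.800000 − 3.000000) / (0.252000 − 6.500000) = 2.800000 − (-0.050400)/(-6.248000) = 2.791933

2.7919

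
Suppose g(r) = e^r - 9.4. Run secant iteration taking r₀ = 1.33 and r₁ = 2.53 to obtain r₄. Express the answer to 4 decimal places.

g(1.33) = -5.618957, g(2.53) = 3.153506
r₂ = 2.530000 − 3.153506·(2.530000 − 1.330000) / (3.153506 − (-5.618957)) = 2.530000 − (3.784207)/(8.772463) = 2.098627
g(2.098627) = -1.245038
r₃ = 2.098627 − (-1.245038)·(2.098627 − 2.530000) / (-1.245038 − 3.153506) = 2.098627 − (0.537076)/(-4.398544) = 2.220730
g(2.220730) = -0.185947
r₄ = 2.220730 − (-0.185947)·(2.220730 − 2.098627) / (-0.185947 − (-1.245038)) = 2.220730 − (-0.022705)/(1.059091) = 2.242168

2.2422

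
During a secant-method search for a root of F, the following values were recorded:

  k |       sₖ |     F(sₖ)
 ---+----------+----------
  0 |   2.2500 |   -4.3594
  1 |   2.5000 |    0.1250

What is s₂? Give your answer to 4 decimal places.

s₂ = 2.5000 − 0.1250·(2.5000 − 2.2500) / (0.1250 − (-4.3594))
   = 2.5000 − (0.031250)/(4.484400) = 2.493031

2.4930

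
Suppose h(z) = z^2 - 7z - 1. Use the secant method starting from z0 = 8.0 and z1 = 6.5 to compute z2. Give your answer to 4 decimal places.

h(8.0) = 7.000000, h(6.5) = -4.250000
z2 = 6.500000 − (-4.250000)·(6.500000 − 8.000000) / (-4.250000 − 7.000000) = 6.500000 − (6.375000)/(-11.250000) = 7.066667

7.0667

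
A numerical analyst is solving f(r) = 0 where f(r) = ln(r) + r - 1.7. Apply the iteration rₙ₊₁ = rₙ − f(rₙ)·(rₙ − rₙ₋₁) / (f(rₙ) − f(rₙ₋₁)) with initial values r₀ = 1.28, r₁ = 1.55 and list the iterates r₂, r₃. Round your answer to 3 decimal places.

1.381, 1.379

f(1.28) = -0.17314, f(1.55) = 0.28825
r₂ = 1.55000 − 0.28825·(1.55000 − 1.28000) / (0.28825 − (-0.17314)) = 1.55000 − (0.07783)/(0.46139) = 1.38132
f(1.38132) = 0.00436
r₃ = 1.38132 − 0.00436·(1.38132 − 1.55000) / (0.00436 − 0.28825) = 1.38132 − (-0.00073)/(-0.28390) = 1.37873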